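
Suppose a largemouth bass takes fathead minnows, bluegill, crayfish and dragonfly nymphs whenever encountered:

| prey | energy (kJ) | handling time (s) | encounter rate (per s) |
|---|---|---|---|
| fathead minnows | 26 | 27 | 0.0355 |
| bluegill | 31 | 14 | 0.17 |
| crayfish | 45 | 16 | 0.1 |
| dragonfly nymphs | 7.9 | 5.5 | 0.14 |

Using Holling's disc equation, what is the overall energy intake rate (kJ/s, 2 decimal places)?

1.76 kJ/s

R = Σλ_iE_i / (1 + Σλ_ih_i)
Numerator: 0.0355×26 + 0.17×31 + 0.1×45 + 0.14×7.9 = 11.8
Denominator: 1 + 0.0355×27 + 0.17×14 + 0.1×16 + 0.14×5.5 = 6.709
R = 11.8/6.709 = 1.759 kJ/s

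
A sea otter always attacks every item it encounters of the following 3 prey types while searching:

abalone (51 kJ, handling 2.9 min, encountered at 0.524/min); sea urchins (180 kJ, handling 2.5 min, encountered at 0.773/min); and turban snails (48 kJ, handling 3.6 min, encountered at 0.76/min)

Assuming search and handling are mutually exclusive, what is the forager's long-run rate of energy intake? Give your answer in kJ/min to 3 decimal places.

R = Σλ_iE_i / (1 + Σλ_ih_i)
Numerator: 0.524×51 + 0.773×180 + 0.76×48 = 202.3
Denominator: 1 + 0.524×2.9 + 0.773×2.5 + 0.76×3.6 = 7.188
R = 202.3/7.188 = 28.15 kJ/min

28.150 kJ/min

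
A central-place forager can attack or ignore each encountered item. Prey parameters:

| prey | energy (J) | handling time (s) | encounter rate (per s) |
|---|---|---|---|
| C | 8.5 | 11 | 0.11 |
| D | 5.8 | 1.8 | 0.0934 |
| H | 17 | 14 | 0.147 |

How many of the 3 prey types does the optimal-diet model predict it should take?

2

E/h in descending order: D 3.22, H 1.21, C 0.773 J/s. The optimal diet is the largest prefix of this list for which every included type satisfies E_i/h_i > R on the types above it.
Rate on top 1: 0.4638. H: 1.21 > 0.4638 → include.
Rate on top 2: 0.9425. C: 0.773 < 0.9425 → exclude; stop.
Optimal diet: D, H — 2 of 3 types.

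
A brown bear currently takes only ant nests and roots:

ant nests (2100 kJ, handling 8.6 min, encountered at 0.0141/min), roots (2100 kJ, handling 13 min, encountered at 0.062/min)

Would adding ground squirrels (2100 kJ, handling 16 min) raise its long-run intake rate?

On ant nests and roots alone, R = ΣλE/(1+Σλh) = 159.8/1.927 = 82.92 kJ/min.
Profitability of ground squirrels: 2100/16 = 131.2 kJ/min.
Since 131.2 > R, including ground squirrels increases the long-run rate.

Yes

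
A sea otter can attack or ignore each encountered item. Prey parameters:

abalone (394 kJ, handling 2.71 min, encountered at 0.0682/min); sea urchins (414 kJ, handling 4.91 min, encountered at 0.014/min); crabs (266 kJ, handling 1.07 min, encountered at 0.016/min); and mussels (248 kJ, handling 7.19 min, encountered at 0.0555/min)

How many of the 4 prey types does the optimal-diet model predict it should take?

Rank by E/h (kJ/min): crabs 249, abalone 145, sea urchins 84.3, mussels 34.5. Include each in turn until the next type's E/h falls below the running intake rate.
Rate on top 1: 4.184. abalone: 145 > 4.184 → include.
Rate on top 2: 25.9. sea urchins: 84.3 > 25.9 → include.
Rate on top 3: 29.06. mussels: 34.5 > 29.06 → include.
Optimal diet: crabs, abalone, sea urchins, mussels — 4 of 4 types.

4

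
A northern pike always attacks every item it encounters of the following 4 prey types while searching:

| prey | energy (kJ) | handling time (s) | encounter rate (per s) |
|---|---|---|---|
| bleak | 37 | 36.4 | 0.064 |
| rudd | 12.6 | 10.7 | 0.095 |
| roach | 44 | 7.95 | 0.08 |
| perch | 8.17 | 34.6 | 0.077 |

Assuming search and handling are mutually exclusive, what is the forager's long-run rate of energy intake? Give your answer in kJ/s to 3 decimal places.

1.009 kJ/s

R = (0.064×37 + 0.095×12.6 + 0.08×44 + 0.077×8.17) / (1 + 0.064×36.4 + 0.095×10.7 + 0.08×7.95 + 0.077×34.6) = 7.714/7.646 = 1.009 kJ/s.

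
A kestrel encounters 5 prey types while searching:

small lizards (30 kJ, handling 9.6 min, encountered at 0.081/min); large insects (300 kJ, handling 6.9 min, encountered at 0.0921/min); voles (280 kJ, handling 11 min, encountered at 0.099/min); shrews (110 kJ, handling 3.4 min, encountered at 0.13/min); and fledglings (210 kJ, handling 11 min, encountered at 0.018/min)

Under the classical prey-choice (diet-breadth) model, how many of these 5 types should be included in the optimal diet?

Rank by E/h (kJ/min): large insects 43.5, shrews 32.4, voles 25.5, fledglings 19.1, small lizards 3.12. Include each in turn until the next type's E/h falls below the running intake rate.
Rate on top 1: 16.89. shrews: 32.4 > 16.89 → include.
Rate on top 2: 20.18. voles: 25.5 > 20.18 → include.
Rate on top 3: 22. fledglings: 19.1 < 22 → exclude; stop.
Optimal diet: large insects, shrews, voles — 3 of 5 types.

3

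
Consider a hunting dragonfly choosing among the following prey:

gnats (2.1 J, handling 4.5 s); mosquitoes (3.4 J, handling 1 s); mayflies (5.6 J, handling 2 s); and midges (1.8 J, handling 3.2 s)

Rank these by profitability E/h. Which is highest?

In descending order of E/h:
mosquitoes: 3.4/1 = 3.4 J/s
mayflies: 5.6/2 = 2.8 J/s
midges: 1.8/3.2 = 0.562 J/s
gnats: 2.1/4.5 = 0.467 J/s

mosquitoes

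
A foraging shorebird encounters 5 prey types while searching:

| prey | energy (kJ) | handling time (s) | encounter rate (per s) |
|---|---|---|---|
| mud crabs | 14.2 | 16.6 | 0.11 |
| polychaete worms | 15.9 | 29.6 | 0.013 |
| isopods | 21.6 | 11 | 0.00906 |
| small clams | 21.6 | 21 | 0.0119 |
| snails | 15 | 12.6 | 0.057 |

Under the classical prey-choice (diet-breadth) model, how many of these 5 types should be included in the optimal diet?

4

Rank by E/h (kJ/s): isopods 1.96, snails 1.19, small clams 1.03, mud crabs 0.855, polychaete worms 0.537. Include each in turn until the next type's E/h falls below the running intake rate.
Rate on top 1: 0.178. snails: 1.19 > 0.178 → include.
Rate on top 2: 0.578. small clams: 1.03 > 0.578 → include.
Rate on top 3: 0.6324. mud crabs: 0.855 > 0.6324 → include.
Rate on top 4: 0.737. polychaete worms: 0.537 < 0.737 → exclude; stop.
Optimal diet: isopods, snails, small clams, mud crabs — 4 of 5 types.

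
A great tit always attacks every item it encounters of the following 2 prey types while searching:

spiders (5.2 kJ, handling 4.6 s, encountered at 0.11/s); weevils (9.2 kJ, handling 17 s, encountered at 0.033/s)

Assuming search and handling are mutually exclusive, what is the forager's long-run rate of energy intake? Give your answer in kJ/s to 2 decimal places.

R = Σλ_iE_i / (1 + Σλ_ih_i)
Numerator: 0.11×5.2 + 0.033×9.2 = 0.8756
Denominator: 1 + 0.11×4.6 + 0.033×17 = 2.067
R = 0.8756/2.067 = 0.4236 kJ/s

0.42 kJ/s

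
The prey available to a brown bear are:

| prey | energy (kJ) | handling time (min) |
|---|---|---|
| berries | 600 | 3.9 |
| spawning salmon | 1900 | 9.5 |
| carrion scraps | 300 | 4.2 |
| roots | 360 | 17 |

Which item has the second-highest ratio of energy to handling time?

In descending order of E/h:
spawning salmon: 1900/9.5 = 200 kJ/min
berries: 600/3.9 = 154 kJ/min
carrion scraps: 300/4.2 = 71.4 kJ/min
roots: 360/17 = 21.2 kJ/min

berries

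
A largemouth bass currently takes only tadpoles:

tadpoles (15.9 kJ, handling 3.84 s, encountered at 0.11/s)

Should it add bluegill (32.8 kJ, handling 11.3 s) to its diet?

Yes

On tadpoles alone, R = ΣλE/(1+Σλh) = 1.749/1.422 = 1.23 kJ/s.
bluegill: E/h = 32.8/11.3 = 2.903 kJ/s.
Since 2.903 > R, including bluegill increases the long-run rate.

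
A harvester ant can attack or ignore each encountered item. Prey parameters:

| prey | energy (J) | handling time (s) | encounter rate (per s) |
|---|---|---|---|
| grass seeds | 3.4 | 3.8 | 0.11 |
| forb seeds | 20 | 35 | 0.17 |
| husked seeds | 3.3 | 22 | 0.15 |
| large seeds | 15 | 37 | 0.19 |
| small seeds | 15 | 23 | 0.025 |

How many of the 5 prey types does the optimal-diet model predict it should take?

Profitabilities (E/h, J/s): grass seeds 0.895, small seeds 0.652, forb seeds 0.571, large seeds 0.405, husked seeds 0.15. Add prey in this order while the next type's profitability exceeds the intake rate on those already taken.
Rate on top 1: 0.2638. small seeds: 0.652 > 0.2638 → include.
Rate on top 2: 0.3758. forb seeds: 0.571 > 0.3758 → include.
Rate on top 3: 0.5223. large seeds: 0.405 < 0.5223 → exclude; stop.
Optimal diet: grass seeds, small seeds, forb seeds — 3 of 5 types.

3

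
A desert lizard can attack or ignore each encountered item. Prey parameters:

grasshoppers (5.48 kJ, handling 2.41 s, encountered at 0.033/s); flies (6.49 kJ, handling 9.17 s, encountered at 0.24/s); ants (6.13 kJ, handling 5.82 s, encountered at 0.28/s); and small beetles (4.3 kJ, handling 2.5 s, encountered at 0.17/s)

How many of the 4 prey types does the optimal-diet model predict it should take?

3

E/h in descending order: grasshoppers 2.27, small beetles 1.72, ants 1.05, flies 0.708 kJ/s. The optimal diet is the largest prefix of this list for which every included type satisfies E_i/h_i > R on the types above it.
Rate on top 1: 0.1675. small beetles: 1.72 > 0.1675 → include.
Rate on top 2: 0.6061. ants: 1.05 > 0.6061 → include.
Rate on top 3: 0.8386. flies: 0.708 < 0.8386 → exclude; stop.
Optimal diet: grasshoppers, small beetles, ants — 3 of 4 types.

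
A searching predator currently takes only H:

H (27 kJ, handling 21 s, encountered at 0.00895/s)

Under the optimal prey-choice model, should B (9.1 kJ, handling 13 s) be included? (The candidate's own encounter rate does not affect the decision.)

On H alone, R = ΣλE/(1+Σλh) = 0.2416/1.188 = 0.2034 kJ/s.
B: E/h = 9.1/13 = 0.7 kJ/s.
0.7 > 0.2034, so adding B raises the average — include it.

Yes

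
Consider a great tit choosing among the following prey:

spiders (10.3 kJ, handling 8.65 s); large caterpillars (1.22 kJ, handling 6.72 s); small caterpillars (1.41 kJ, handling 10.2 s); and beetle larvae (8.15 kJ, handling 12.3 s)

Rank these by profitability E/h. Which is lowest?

In descending order of E/h:
spiders: 10.3/8.65 = 1.19 kJ/s
beetle larvae: 8.15/12.3 = 0.663 kJ/s
large caterpillars: 1.22/6.72 = 0.182 kJ/s
small caterpillars: 1.41/10.2 = 0.138 kJ/s

small caterpillars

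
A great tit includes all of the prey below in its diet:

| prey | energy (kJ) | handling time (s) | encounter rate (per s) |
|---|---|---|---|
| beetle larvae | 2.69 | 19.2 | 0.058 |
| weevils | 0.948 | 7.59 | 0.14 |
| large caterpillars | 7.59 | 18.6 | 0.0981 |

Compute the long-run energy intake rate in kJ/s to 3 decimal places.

0.207 kJ/s

R = (0.058×2.69 + 0.14×0.948 + 0.0981×7.59) / (1 + 0.058×19.2 + 0.14×7.59 + 0.0981×18.6) = 1.033/5.001 = 0.2066 kJ/s.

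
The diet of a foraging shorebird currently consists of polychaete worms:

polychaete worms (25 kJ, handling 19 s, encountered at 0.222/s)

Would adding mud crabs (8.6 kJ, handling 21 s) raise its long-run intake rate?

On polychaete worms alone, R = ΣλE/(1+Σλh) = 5.55/5.218 = 1.064 kJ/s.
Profitability of mud crabs: 8.6/21 = 0.4095 kJ/s.
Since 0.4095 < R, time spent handling mud crabs is better spent searching.

No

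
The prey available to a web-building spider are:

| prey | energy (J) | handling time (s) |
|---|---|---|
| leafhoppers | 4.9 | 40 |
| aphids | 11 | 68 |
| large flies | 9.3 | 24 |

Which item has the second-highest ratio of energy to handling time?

aphids

Profitability E/h (J/s): leafhoppers = 4.9/40 = 0.123, aphids = 11/68 = 0.162, large flies = 9.3/24 = 0.388.
Ranked: large flies > aphids > leafhoppers.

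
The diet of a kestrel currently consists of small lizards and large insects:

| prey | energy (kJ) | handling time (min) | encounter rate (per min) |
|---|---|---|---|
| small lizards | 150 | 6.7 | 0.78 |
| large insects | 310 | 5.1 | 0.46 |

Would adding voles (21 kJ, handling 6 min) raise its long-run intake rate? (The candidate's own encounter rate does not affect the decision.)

No

On small lizards and large insects alone, R = ΣλE/(1+Σλh) = 259.6/8.572 = 30.28 kJ/min.
Profitability of voles: 21/6 = 3.5 kJ/min.
3.5 < 30.28, so adding voles would lower the average — exclude it.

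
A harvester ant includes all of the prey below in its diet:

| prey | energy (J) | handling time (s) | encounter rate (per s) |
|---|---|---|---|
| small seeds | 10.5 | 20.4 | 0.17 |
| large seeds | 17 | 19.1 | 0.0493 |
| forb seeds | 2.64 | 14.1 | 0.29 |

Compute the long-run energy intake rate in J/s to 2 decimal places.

0.36 J/s

R = Σλ_iE_i / (1 + Σλ_ih_i)
Numerator: 0.17×10.5 + 0.0493×17 + 0.29×2.64 = 3.389
Denominator: 1 + 0.17×20.4 + 0.0493×19.1 + 0.29×14.1 = 9.499
R = 3.389/9.499 = 0.3568 J/s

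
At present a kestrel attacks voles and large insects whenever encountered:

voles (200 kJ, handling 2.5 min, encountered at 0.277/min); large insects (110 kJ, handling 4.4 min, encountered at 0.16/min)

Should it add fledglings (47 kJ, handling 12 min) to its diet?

Current rate: (0.277×200 + 0.16×110)/(1 + 0.277×2.5 + 0.16×4.4) = 30.46 kJ/min.
fledglings: E/h = 47/12 = 3.917 kJ/min.
Since 3.917 < R, time spent handling fledglings is better spent searching.

No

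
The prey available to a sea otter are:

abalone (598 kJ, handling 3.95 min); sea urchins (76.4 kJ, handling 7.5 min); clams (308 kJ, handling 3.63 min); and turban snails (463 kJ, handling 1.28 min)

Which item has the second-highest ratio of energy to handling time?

Profitability E/h (kJ/min): abalone = 598/3.95 = 151, sea urchins = 76.4/7.5 = 10.2, clams = 308/3.63 = 84.8, turban snails = 463/1.28 = 362.
Ranked: turban snails > abalone > clams > sea urchins.

abalone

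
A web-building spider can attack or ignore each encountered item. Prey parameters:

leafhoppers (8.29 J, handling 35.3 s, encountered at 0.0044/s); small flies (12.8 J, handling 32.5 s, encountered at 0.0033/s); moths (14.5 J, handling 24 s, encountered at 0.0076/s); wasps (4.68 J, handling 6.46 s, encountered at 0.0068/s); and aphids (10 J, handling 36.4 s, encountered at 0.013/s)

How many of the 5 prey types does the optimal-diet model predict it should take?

5

E/h in descending order: wasps 0.724, moths 0.604, small flies 0.394, aphids 0.275, leafhoppers 0.235 J/s. The optimal diet is the largest prefix of this list for which every included type satisfies E_i/h_i > R on the types above it.
Rate on top 1: 0.03048. moths: 0.604 > 0.03048 → include.
Rate on top 2: 0.1158. small flies: 0.394 > 0.1158 → include.
Rate on top 3: 0.1382. aphids: 0.275 > 0.1382 → include.
Rate on top 4: 0.1739. leafhoppers: 0.235 > 0.1739 → include.
Optimal diet: wasps, moths, small flies, aphids, leafhoppers — 5 of 5 types.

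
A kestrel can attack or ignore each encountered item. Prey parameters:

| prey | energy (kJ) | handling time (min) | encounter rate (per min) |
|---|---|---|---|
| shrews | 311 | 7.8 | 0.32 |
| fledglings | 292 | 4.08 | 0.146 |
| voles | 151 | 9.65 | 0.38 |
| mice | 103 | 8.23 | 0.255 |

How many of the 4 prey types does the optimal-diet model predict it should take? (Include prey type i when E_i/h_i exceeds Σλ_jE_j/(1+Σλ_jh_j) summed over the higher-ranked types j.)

2

Profitabilities (E/h, kJ/min): fledglings 71.6, shrews 39.9, voles 15.6, mice 12.5. Add prey in this order while the next type's profitability exceeds the intake rate on those already taken.
Rate on top 1: 26.72. shrews: 39.9 > 26.72 → include.
Rate on top 2: 34.74. voles: 15.6 < 34.74 → exclude; stop.
Optimal diet: fledglings, shrews — 2 of 4 types.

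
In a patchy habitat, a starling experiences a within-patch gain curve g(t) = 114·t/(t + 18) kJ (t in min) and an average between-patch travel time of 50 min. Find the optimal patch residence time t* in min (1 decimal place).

30.0 min

By the marginal value theorem, leave when the instantaneous gain rate g'(t) equals the habitat-wide average g(t)/(T + t).
g'(t) = 114·18/(t + 18)². Setting 114·18/(t+18)² = 114t/[(t+18)(50+t)] gives 18(50+t) = t(t+18), so t² = 18×50 = 900.
t* = √900 = 30 min.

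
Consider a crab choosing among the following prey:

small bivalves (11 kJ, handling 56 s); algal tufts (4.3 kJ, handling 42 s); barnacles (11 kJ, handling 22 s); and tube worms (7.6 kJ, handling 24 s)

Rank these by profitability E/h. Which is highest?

In descending order of E/h:
barnacles: 11/22 = 0.5 kJ/s
tube worms: 7.6/24 = 0.317 kJ/s
small bivalves: 11/56 = 0.196 kJ/s
algal tufts: 4.3/42 = 0.102 kJ/s

barnacles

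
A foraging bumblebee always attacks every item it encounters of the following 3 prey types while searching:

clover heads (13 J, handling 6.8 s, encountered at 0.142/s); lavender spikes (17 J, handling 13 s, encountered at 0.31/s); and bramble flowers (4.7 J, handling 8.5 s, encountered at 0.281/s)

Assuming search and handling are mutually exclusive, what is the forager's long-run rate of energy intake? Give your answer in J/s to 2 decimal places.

1.01 J/s

R = Σλ_iE_i / (1 + Σλ_ih_i)
Numerator: 0.142×13 + 0.31×17 + 0.281×4.7 = 8.437
Denominator: 1 + 0.142×6.8 + 0.31×13 + 0.281×8.5 = 8.384
R = 8.437/8.384 = 1.006 J/s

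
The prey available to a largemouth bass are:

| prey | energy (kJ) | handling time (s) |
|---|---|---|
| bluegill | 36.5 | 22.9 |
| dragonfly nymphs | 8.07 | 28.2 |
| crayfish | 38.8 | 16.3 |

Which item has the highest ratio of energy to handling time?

crayfish

In descending order of E/h:
crayfish: 38.8/16.3 = 2.38 kJ/s
bluegill: 36.5/22.9 = 1.59 kJ/s
dragonfly nymphs: 8.07/28.2 = 0.286 kJ/s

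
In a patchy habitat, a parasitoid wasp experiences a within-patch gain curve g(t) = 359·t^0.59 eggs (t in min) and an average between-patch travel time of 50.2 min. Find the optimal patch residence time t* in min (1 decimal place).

72.2 min

By the marginal value theorem, leave when the instantaneous gain rate g'(t) equals the habitat-wide average g(t)/(T + t).
g'(t) = 0.59·359·t^-0.41. Setting 0.59·359·t^-0.41 = 359·t^0.59/(50.2+t) gives 0.59(50.2+t) = t, so 0.41·t = 0.59×50.2.
t* = 0.59×50.2/0.41 = 72.24 min.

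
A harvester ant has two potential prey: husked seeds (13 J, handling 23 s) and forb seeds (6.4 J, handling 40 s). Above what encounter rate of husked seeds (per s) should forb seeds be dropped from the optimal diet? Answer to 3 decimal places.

0.017 per s

Drop forb seeds once their profitability E₂/h₂ falls below the rate achievable on husked seeds alone: E₂/h₂ = λE₁/(1 + λh₁).
Solve for λ: λE₁h₂ = E₂(1 + λh₁) → λ(E₁h₂ − E₂h₁) = E₂ → λ = E₂/(E₁h₂ − E₂h₁).
λ = 6.4/(13×40 − 6.4×23) = 6.4/372.8 = 0.01717 per s.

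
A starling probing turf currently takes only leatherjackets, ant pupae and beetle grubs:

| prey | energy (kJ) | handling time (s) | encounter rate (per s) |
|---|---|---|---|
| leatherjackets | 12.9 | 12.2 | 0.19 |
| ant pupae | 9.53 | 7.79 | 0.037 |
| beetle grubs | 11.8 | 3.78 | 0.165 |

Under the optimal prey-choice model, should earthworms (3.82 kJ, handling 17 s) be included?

No

Intake rate on the current diet: R = (0.19×12.9 + 0.037×9.53 + 0.165×11.8) / (1 + 0.19×12.2 + 0.037×7.79 + 0.165×3.78) = 4.751/4.23 = 1.123 kJ/s.
Profitability of earthworms: 3.82/17 = 0.2247 kJ/s.
Since 0.2247 < R, time spent handling earthworms is better spent searching.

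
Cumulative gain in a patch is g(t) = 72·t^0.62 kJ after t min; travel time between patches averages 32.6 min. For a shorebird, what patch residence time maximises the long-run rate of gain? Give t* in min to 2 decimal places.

By the marginal value theorem, leave when the instantaneous gain rate g'(t) equals the habitat-wide average g(t)/(T + t).
g'(t) = 0.62·72·t^-0.38. Setting 0.62·72·t^-0.38 = 72·t^0.62/(32.6+t) gives 0.62(32.6+t) = t, so 0.38·t = 0.62×32.6.
t* = 0.62×32.6/0.38 = 53.19 min.

53.19 min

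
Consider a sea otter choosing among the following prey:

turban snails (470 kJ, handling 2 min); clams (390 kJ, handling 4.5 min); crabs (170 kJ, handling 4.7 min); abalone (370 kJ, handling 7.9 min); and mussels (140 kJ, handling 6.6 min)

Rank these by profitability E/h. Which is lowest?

In descending order of E/h:
turban snails: 470/2 = 235 kJ/min
clams: 390/4.5 = 86.7 kJ/min
abalone: 370/7.9 = 46.8 kJ/min
crabs: 170/4.7 = 36.2 kJ/min
mussels: 140/6.6 = 21.2 kJ/min

mussels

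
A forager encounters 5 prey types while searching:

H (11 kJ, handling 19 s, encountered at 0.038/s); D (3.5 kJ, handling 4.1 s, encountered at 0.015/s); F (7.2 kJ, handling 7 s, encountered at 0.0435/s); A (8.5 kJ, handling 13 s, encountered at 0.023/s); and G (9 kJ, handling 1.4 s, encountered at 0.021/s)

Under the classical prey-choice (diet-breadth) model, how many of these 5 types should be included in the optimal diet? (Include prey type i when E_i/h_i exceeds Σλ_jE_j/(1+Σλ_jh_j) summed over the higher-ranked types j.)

5

E/h in descending order: G 6.43, F 1.03, D 0.854, A 0.654, H 0.579 kJ/s. The optimal diet is the largest prefix of this list for which every included type satisfies E_i/h_i > R on the types above it.
Rate on top 1: 0.1836. F: 1.03 > 0.1836 → include.
Rate on top 2: 0.3765. D: 0.854 > 0.3765 → include.
Rate on top 3: 0.3975. A: 0.654 > 0.3975 → include.
Rate on top 4: 0.4428. H: 0.579 > 0.4428 → include.
Optimal diet: G, F, D, A, H — 5 of 5 types.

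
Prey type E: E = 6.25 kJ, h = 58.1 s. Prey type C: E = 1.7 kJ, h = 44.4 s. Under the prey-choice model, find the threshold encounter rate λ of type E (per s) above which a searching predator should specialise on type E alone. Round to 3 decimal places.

0.010 per s

The zero-one rule: include type C iff E₂/h₂ > λE₁/(1+λh₁). Equality gives the switch point.
λE₁h₂ = E₂ + λE₂h₁ ⇒ λ = E₂/(E₁h₂ − E₂h₁) = 1.7/(277.5 − 98.77) = 0.009512 per s.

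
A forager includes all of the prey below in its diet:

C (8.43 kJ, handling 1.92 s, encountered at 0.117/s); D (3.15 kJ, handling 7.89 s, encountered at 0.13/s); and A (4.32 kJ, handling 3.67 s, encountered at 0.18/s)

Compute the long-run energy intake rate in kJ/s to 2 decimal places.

0.75 kJ/s

R = Σλ_iE_i / (1 + Σλ_ih_i)
Numerator: 0.117×8.43 + 0.13×3.15 + 0.18×4.32 = 2.173
Denominator: 1 + 0.117×1.92 + 0.13×7.89 + 0.18×3.67 = 2.911
R = 2.173/2.911 = 0.7466 kJ/s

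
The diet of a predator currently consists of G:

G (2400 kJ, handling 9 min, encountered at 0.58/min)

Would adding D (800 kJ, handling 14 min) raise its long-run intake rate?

No

Current rate: (0.58×2400)/(1 + 0.58×9) = 223.8 kJ/min.
Profitability of D: 800/14 = 57.14 kJ/min.
Since 57.14 < R, time spent handling D is better spent searching.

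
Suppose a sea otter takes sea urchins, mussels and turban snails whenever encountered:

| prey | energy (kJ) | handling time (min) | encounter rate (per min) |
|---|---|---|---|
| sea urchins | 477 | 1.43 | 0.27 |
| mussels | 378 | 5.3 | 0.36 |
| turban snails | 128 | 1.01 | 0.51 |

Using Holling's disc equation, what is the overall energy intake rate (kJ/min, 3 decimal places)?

86.672 kJ/min

R = Σλ_iE_i / (1 + Σλ_ih_i)
Numerator: 0.27×477 + 0.36×378 + 0.51×128 = 330.1
Denominator: 1 + 0.27×1.43 + 0.36×5.3 + 0.51×1.01 = 3.809
R = 330.1/3.809 = 86.67 kJ/min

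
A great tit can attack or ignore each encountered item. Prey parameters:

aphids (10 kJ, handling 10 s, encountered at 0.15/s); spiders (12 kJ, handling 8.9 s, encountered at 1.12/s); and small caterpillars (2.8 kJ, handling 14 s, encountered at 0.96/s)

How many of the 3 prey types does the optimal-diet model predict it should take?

1

Rank by E/h (kJ/s): spiders 1.35, aphids 1, small caterpillars 0.2. Include each in turn until the next type's E/h falls below the running intake rate.
Rate on top 1: 1.225. aphids: 1 < 1.225 → exclude; stop.
Optimal diet: spiders — 1 of 3 types.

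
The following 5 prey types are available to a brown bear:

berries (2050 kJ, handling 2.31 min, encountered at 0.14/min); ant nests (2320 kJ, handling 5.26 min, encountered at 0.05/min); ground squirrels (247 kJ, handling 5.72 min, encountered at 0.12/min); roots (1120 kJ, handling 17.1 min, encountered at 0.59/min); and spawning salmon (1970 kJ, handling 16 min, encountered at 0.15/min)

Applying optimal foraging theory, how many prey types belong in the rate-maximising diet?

Rank by E/h (kJ/min): berries 887, ant nests 441, spawning salmon 123, roots 65.5, ground squirrels 43.2. Include each in turn until the next type's E/h falls below the running intake rate.
Rate on top 1: 216.9. ant nests: 441 > 216.9 → include.
Rate on top 2: 254. spawning salmon: 123 < 254 → exclude; stop.
Optimal diet: berries, ant nests — 2 of 5 types.

2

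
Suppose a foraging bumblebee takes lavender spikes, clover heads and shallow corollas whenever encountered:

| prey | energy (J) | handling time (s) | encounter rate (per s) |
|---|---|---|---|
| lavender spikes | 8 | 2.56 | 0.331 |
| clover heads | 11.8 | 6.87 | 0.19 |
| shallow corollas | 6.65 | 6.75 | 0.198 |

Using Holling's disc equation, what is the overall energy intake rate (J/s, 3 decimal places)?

1.383 J/s

Energy encountered per unit search time: 0.331×8 + 0.19×11.8 + 0.198×6.65 = 6.207 J/s.
Handling time per unit search time: 0.331×2.56 + 0.19×6.87 + 0.198×6.75 = 3.489.
Rate = 6.207/(1 + 3.489) = 1.383 J/s.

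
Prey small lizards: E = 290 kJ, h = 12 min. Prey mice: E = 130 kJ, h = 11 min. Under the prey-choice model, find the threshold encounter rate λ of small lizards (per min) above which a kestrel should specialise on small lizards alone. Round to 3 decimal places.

At the threshold, the rate on small lizards alone equals the profitability of mice: λ·290/(1 + λ·12) = 130/11 = 11.82.
Rearranging, λ(290 − 11.82×12) = 11.82, so λ = 11.82/148.2 = 0.07975 per min.

0.080 per min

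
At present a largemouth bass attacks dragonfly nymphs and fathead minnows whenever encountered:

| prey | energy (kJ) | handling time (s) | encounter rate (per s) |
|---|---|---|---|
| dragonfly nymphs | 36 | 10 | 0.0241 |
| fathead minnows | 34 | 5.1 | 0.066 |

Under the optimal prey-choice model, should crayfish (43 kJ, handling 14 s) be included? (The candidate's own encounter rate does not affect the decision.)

Yes

Intake rate on the current diet: R = (0.0241×36 + 0.066×34) / (1 + 0.0241×10 + 0.066×5.1) = 3.112/1.578 = 1.972 kJ/s.
Profitability of crayfish: 43/14 = 3.071 kJ/s.
3.071 > 1.972, so adding crayfish raises the average — include it.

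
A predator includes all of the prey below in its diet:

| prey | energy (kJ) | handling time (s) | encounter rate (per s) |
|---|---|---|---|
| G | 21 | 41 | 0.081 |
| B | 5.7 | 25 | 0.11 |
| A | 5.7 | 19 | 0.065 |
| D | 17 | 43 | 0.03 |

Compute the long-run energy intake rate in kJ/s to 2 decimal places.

0.33 kJ/s

R = (0.081×21 + 0.11×5.7 + 0.065×5.7 + 0.03×17) / (1 + 0.081×41 + 0.11×25 + 0.065×19 + 0.03×43) = 3.208/9.596 = 0.3344 kJ/s.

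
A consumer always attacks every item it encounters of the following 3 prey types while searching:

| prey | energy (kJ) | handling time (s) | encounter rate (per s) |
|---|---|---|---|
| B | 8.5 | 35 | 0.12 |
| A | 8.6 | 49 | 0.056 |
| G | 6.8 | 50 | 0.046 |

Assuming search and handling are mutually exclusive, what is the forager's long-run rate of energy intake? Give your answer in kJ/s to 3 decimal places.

0.177 kJ/s

Energy encountered per unit search time: 0.12×8.5 + 0.056×8.6 + 0.046×6.8 = 1.814 kJ/s.
Handling time per unit search time: 0.12×35 + 0.056×49 + 0.046×50 = 9.244.
Rate = 1.814/(1 + 9.244) = 0.1771 kJ/s.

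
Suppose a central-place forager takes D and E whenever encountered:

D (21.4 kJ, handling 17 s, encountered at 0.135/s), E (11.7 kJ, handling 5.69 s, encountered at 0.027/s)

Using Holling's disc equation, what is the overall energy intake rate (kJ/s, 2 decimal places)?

Energy encountered per unit search time: 0.135×21.4 + 0.027×11.7 = 3.205 kJ/s.
Handling time per unit search time: 0.135×17 + 0.027×5.69 = 2.449.
Rate = 3.205/(1 + 2.449) = 0.9293 kJ/s.

0.93 kJ/s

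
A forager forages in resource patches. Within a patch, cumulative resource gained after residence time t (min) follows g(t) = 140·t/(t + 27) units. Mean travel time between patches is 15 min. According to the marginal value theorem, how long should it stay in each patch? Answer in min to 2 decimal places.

20.12 min

Maximise g(t)/(T+t): set derivative to zero → g'(t)(T+t) = g(t).
g'(t) = 140·27/(t + 27)². Setting 140·27/(t+27)² = 140t/[(t+27)(15+t)] gives 27(15+t) = t(t+27), so t² = 27×15 = 405.
t* = √405 = 20.12 min.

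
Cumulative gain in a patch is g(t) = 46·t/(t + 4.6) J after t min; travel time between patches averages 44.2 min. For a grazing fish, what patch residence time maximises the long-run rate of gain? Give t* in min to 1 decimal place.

14.3 min

Maximise g(t)/(T+t): set derivative to zero → g'(t)(T+t) = g(t).
g'(t) = 46·4.6/(t + 4.6)². Setting 46·4.6/(t+4.6)² = 46t/[(t+4.6)(44.2+t)] gives 4.6(44.2+t) = t(t+4.6), so t² = 4.6×44.2 = 203.3.
t* = √203.3 = 14.26 min.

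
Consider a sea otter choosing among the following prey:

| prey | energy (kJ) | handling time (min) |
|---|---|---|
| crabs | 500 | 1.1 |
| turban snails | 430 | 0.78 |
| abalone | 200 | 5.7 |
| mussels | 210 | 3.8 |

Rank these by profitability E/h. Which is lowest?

Profitability E/h (kJ/min): crabs = 500/1.1 = 455, turban snails = 430/0.78 = 551, abalone = 200/5.7 = 35.1, mussels = 210/3.8 = 55.3.
Ranked: turban snails > crabs > mussels > abalone.

abalone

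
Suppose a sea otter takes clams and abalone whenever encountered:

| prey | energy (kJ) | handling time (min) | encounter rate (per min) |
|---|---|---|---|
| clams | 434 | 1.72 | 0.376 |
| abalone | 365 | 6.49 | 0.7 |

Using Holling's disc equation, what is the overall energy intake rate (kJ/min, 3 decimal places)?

Energy encountered per unit search time: 0.376×434 + 0.7×365 = 418.7 kJ/min.
Handling time per unit search time: 0.376×1.72 + 0.7×6.49 = 5.19.
Rate = 418.7/(1 + 5.19) = 67.64 kJ/min.

67.642 kJ/min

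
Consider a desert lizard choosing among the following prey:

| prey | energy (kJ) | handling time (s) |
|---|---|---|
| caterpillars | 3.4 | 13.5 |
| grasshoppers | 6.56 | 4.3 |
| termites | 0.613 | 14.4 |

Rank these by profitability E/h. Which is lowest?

Profitability E/h (kJ/s): caterpillars = 3.4/13.5 = 0.252, grasshoppers = 6.56/4.3 = 1.53, termites = 0.613/14.4 = 0.0426.
Ranked: grasshoppers > caterpillars > termites.

termites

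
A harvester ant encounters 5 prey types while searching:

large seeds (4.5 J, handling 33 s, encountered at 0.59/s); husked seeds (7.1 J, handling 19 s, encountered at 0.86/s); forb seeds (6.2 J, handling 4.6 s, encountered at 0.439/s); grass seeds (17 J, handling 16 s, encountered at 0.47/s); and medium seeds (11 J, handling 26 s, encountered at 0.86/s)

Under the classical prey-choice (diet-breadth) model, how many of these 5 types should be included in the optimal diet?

2

E/h in descending order: forb seeds 1.35, grass seeds 1.06, medium seeds 0.423, husked seeds 0.374, large seeds 0.136 J/s. The optimal diet is the largest prefix of this list for which every included type satisfies E_i/h_i > R on the types above it.
Rate on top 1: 0.9014. grass seeds: 1.06 > 0.9014 → include.
Rate on top 2: 1.016. medium seeds: 0.423 < 1.016 → exclude; stop.
Optimal diet: forb seeds, grass seeds — 2 of 5 types.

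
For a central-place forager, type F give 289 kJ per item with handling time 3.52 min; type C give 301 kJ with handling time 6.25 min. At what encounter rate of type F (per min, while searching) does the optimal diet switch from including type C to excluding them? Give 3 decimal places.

0.403 per min

Drop type C once their profitability E₂/h₂ falls below the rate achievable on type F alone: E₂/h₂ = λE₁/(1 + λh₁).
Solve for λ: λE₁h₂ = E₂(1 + λh₁) → λ(E₁h₂ − E₂h₁) = E₂ → λ = E₂/(E₁h₂ − E₂h₁).
λ = 301/(289×6.25 − 301×3.52) = 301/746.7 = 0.4031 per min.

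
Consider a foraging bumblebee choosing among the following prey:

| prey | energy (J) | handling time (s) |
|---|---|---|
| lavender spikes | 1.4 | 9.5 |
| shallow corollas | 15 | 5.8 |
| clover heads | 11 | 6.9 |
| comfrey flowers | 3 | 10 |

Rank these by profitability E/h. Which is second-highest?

Profitability E/h (J/s): lavender spikes = 1.4/9.5 = 0.147, shallow corollas = 15/5.8 = 2.59, clover heads = 11/6.9 = 1.59, comfrey flowers = 3/10 = 0.3.
Ranked: shallow corollas > clover heads > comfrey flowers > lavender spikes.

clover heads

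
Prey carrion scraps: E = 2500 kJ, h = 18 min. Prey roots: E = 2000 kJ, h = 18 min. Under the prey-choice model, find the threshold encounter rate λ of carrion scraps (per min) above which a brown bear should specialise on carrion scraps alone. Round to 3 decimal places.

At the threshold, the rate on carrion scraps alone equals the profitability of roots: λ·2500/(1 + λ·18) = 2000/18 = 111.1.
Rearranging, λ(2500 − 111.1×18) = 111.1, so λ = 111.1/500 = 0.2222 per min.

0.222 per min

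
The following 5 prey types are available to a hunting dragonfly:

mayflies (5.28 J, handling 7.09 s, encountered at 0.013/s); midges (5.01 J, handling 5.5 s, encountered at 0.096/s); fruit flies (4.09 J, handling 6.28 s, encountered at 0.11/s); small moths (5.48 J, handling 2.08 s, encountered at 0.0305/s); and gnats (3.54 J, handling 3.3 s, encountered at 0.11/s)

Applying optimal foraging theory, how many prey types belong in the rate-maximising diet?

5

Profitabilities (E/h, J/s): small moths 2.63, gnats 1.07, midges 0.911, mayflies 0.745, fruit flies 0.651. Add prey in this order while the next type's profitability exceeds the intake rate on those already taken.
Rate on top 1: 0.1572. gnats: 1.07 > 0.1572 → include.
Rate on top 2: 0.3902. midges: 0.911 > 0.3902 → include.
Rate on top 3: 0.5308. mayflies: 0.745 > 0.5308 → include.
Rate on top 4: 0.5405. fruit flies: 0.651 > 0.5405 → include.
Optimal diet: small moths, gnats, midges, mayflies, fruit flies — 5 of 5 types.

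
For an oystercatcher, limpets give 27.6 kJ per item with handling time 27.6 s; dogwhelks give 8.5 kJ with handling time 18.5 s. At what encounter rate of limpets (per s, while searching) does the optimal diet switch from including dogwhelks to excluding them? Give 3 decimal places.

0.031 per s

At the threshold, the rate on limpets alone equals the profitability of dogwhelks: λ·27.6/(1 + λ·27.6) = 8.5/18.5 = 0.4595.
Rearranging, λ(27.6 − 0.4595×27.6) = 0.4595, so λ = 0.4595/14.92 = 0.0308 per s.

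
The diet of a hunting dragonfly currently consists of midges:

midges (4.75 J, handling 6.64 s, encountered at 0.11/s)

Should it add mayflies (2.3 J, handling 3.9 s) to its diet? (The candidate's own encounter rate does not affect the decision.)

Yes

On midges alone, R = ΣλE/(1+Σλh) = 0.5225/1.73 = 0.302 J/s.
mayflies: E/h = 2.3/3.9 = 0.5897 J/s.
0.5897 > 0.302, so adding mayflies raises the average — include it.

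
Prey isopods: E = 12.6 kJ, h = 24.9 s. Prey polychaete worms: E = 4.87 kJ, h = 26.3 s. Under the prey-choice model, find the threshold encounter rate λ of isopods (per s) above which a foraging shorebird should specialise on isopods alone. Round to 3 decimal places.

0.023 per s

At the threshold, the rate on isopods alone equals the profitability of polychaete worms: λ·12.6/(1 + λ·24.9) = 4.87/26.3 = 0.1852.
Rearranging, λ(12.6 − 0.1852×24.9) = 0.1852, so λ = 0.1852/7.989 = 0.02318 per s.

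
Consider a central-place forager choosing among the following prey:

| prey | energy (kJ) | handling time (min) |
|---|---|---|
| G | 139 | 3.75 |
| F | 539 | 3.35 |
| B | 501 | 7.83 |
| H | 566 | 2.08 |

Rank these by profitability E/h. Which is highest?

H

Profitability E/h (kJ/min): G = 139/3.75 = 37.1, F = 539/3.35 = 161, B = 501/7.83 = 64, H = 566/2.08 = 272.
Ranked: H > F > B > G.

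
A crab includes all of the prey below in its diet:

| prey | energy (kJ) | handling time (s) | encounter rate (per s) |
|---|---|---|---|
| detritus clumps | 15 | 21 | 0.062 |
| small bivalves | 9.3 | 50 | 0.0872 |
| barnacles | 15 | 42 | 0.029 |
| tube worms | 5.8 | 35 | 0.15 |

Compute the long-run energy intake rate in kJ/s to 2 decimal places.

0.23 kJ/s

R = Σλ_iE_i / (1 + Σλ_ih_i)
Numerator: 0.062×15 + 0.0872×9.3 + 0.029×15 + 0.15×5.8 = 3.046
Denominator: 1 + 0.062×21 + 0.0872×50 + 0.029×42 + 0.15×35 = 13.13
R = 3.046/13.13 = 0.232 kJ/s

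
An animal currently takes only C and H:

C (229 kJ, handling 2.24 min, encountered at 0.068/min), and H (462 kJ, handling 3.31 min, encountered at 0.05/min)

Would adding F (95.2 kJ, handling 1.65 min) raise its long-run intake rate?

Yes

Intake rate on the current diet: R = (0.068×229 + 0.05×462) / (1 + 0.068×2.24 + 0.05×3.31) = 38.67/1.318 = 29.35 kJ/min.
Profitability of F: 95.2/1.65 = 57.7 kJ/min.
57.7 > 29.35, so adding F raises the average — include it.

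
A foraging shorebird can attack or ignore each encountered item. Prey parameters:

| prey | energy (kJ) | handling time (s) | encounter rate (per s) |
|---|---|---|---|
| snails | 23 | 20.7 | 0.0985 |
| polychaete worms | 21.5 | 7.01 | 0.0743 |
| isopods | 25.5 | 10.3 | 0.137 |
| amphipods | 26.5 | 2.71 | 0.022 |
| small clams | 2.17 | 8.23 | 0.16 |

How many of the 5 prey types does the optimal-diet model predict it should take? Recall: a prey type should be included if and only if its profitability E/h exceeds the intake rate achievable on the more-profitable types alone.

3

Rank by E/h (kJ/s): amphipods 9.78, polychaete worms 3.07, isopods 2.48, snails 1.11, small clams 0.264. Include each in turn until the next type's E/h falls below the running intake rate.
Rate on top 1: 0.5502. polychaete worms: 3.07 > 0.5502 → include.
Rate on top 2: 1.38. isopods: 2.48 > 1.38 → include.
Rate on top 3: 1.897. snails: 1.11 < 1.897 → exclude; stop.
Optimal diet: amphipods, polychaete worms, isopods — 3 of 5 types.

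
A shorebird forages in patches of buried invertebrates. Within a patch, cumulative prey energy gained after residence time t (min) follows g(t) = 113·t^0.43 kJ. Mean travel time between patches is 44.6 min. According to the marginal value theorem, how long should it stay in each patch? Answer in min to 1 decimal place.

By the marginal value theorem, leave when the instantaneous gain rate g'(t) equals the habitat-wide average g(t)/(T + t).
g'(t) = 0.43·113·t^-0.57. Setting 0.43·113·t^-0.57 = 113·t^0.43/(44.6+t) gives 0.43(44.6+t) = t, so 0.57·t = 0.43×44.6.
t* = 0.43×44.6/0.57 = 33.65 min.

33.6 min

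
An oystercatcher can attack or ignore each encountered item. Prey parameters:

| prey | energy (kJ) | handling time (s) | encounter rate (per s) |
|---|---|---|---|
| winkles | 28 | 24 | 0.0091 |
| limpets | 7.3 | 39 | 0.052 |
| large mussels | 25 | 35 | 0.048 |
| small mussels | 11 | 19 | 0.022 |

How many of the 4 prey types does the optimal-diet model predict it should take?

3

Rank by E/h (kJ/s): winkles 1.17, large mussels 0.714, small mussels 0.579, limpets 0.187. Include each in turn until the next type's E/h falls below the running intake rate.
Rate on top 1: 0.2091. large mussels: 0.714 > 0.2091 → include.
Rate on top 2: 0.5019. small mussels: 0.579 > 0.5019 → include.
Rate on top 3: 0.5116. limpets: 0.187 < 0.5116 → exclude; stop.
Optimal diet: winkles, large mussels, small mussels — 3 of 4 types.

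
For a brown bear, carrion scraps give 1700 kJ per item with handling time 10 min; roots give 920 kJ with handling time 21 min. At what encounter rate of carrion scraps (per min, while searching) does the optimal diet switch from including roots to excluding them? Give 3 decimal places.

The zero-one rule: include roots iff E₂/h₂ > λE₁/(1+λh₁). Equality gives the switch point.
λE₁h₂ = E₂ + λE₂h₁ ⇒ λ = E₂/(E₁h₂ − E₂h₁) = 920/(3.57e+04 − 9200) = 0.03472 per min.

0.035 per min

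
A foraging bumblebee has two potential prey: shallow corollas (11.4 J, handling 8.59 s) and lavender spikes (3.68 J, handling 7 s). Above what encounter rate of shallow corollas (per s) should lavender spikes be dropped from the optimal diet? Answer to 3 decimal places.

The zero-one rule: include lavender spikes iff E₂/h₂ > λE₁/(1+λh₁). Equality gives the switch point.
λE₁h₂ = E₂ + λE₂h₁ ⇒ λ = E₂/(E₁h₂ − E₂h₁) = 3.68/(79.8 − 31.61) = 0.07637 per s.

0.076 per s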